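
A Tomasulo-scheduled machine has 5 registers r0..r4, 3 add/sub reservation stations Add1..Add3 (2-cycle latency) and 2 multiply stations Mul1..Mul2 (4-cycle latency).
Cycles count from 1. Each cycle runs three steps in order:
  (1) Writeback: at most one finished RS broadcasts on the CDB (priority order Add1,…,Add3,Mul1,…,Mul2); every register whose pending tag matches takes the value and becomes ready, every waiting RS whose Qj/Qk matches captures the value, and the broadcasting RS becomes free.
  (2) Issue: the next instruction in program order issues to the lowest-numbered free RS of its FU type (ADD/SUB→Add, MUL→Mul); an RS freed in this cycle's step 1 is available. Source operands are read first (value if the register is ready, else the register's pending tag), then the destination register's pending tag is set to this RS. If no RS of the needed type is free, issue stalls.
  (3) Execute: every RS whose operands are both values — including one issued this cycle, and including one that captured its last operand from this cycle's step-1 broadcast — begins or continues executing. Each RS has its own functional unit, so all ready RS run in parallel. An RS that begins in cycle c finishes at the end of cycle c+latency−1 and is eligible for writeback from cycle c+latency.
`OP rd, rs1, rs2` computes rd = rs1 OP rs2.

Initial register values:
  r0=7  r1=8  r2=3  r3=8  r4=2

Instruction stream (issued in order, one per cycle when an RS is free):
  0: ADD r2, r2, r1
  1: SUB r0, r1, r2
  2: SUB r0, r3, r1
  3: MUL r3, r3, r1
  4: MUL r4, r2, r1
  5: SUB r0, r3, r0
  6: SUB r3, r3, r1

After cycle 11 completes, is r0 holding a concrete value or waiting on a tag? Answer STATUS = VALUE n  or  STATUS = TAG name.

STATUS = VALUE 64

cycle 1: issue ADD r2<-Add1 // r0:7,r1:8,r2:Add1,r3:8,r4:2
cycle 2: issue SUB r0<-Add2 // r0:Add2,r1:8,r2:Add1,r3:8,r4:2
cycle 3: CDB Add1=11; issue SUB r0<-Add1 // r0:Add1,r1:8,r2:11,r3:8,r4:2
cycle 4: issue MUL r3<-Mul1 // r0:Add1,r1:8,r2:11,r3:Mul1,r4:2
cycle 5: CDB Add1=0; issue MUL r4<-Mul2 // r0:0,r1:8,r2:11,r3:Mul1,r4:Mul2
cycle 6: CDB Add2=-3; issue SUB r0<-Add1 // r0:Add1,r1:8,r2:11,r3:Mul1,r4:Mul2
cycle 7: issue SUB r3<-Add2 // r0:Add1,r1:8,r2:11,r3:Add2,r4:Mul2
cycle 8: CDB Mul1=64 // r0:Add1,r1:8,r2:11,r3:Add2,r4:Mul2
cycle 9: CDB Mul2=88 // r0:Add1,r1:8,r2:11,r3:Add2,r4:88
cycle 10: CDB Add1=64 // r0:64,r1:8,r2:11,r3:Add2,r4:88
cycle 11: CDB Add2=56 // r0:64,r1:8,r2:11,r3:56,r4:88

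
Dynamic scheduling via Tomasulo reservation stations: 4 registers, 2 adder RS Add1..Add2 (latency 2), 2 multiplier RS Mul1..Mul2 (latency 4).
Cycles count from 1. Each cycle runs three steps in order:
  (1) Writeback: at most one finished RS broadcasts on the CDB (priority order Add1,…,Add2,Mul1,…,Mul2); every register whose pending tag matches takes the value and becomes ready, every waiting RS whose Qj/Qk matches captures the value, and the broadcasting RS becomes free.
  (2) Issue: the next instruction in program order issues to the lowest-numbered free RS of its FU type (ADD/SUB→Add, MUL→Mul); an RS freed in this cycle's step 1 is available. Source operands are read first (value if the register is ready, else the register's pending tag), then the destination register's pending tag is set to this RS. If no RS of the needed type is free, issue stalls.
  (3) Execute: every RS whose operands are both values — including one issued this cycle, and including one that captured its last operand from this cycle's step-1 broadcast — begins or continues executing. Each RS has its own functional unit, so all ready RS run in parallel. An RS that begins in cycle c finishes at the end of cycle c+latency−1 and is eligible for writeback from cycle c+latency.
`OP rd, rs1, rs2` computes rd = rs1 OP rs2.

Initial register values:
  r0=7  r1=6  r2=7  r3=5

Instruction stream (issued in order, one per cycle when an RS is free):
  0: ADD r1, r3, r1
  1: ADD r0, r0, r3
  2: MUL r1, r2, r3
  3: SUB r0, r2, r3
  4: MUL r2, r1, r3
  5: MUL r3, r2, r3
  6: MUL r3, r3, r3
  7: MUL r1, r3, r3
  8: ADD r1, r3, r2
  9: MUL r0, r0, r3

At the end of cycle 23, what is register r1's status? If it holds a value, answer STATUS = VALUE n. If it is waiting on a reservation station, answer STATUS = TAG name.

  c1: issue ADD r1<-Add1  regs: r0:7,r1:Add1,r2:7,r3:5
  c2: issue ADD r0<-Add2  regs: r0:Add2,r1:Add1,r2:7,r3:5
  c3: CDB Add1=11; issue MUL r1<-Mul1  regs: r0:Add2,r1:Mul1,r2:7,r3:5
  c4: CDB Add2=12; issue SUB r0<-Add1  regs: r0:Add1,r1:Mul1,r2:7,r3:5
  c5: issue MUL r2<-Mul2  regs: r0:Add1,r1:Mul1,r2:Mul2,r3:5
  c6: CDB Add1=2; stall  regs: r0:2,r1:Mul1,r2:Mul2,r3:5
  c7: CDB Mul1=35; issue MUL r3<-Mul1  regs: r0:2,r1:35,r2:Mul2,r3:Mul1
  c8: stall  regs: r0:2,r1:35,r2:Mul2,r3:Mul1
  c9: stall  regs: r0:2,r1:35,r2:Mul2,r3:Mul1
  c10: stall  regs: r0:2,r1:35,r2:Mul2,r3:Mul1
  c11: CDB Mul2=175; issue MUL r3<-Mul2  regs: r0:2,r1:35,r2:175,r3:Mul2
  c12: stall  regs: r0:2,r1:35,r2:175,r3:Mul2
  c13: stall  regs: r0:2,r1:35,r2:175,r3:Mul2
  c14: stall  regs: r0:2,r1:35,r2:175,r3:Mul2
  c15: CDB Mul1=875; issue MUL r1<-Mul1  regs: r0:2,r1:Mul1,r2:175,r3:Mul2
  c16: issue ADD r1<-Add1  regs: r0:2,r1:Add1,r2:175,r3:Mul2
  c17: stall  regs: r0:2,r1:Add1,r2:175,r3:Mul2
  c18: stall  regs: r0:2,r1:Add1,r2:175,r3:Mul2
  c19: CDB Mul2=765625; issue MUL r0<-Mul2  regs: r0:Mul2,r1:Add1,r2:175,r3:765625
  c20: -  regs: r0:Mul2,r1:Add1,r2:175,r3:765625
  c21: CDB Add1=765800  regs: r0:Mul2,r1:765800,r2:175,r3:765625
  c22: -  regs: r0:Mul2,r1:765800,r2:175,r3:765625
  c23: CDB Mul1=586181640625  regs: r0:Mul2,r1:765800,r2:175,r3:765625

STATUS = VALUE 765800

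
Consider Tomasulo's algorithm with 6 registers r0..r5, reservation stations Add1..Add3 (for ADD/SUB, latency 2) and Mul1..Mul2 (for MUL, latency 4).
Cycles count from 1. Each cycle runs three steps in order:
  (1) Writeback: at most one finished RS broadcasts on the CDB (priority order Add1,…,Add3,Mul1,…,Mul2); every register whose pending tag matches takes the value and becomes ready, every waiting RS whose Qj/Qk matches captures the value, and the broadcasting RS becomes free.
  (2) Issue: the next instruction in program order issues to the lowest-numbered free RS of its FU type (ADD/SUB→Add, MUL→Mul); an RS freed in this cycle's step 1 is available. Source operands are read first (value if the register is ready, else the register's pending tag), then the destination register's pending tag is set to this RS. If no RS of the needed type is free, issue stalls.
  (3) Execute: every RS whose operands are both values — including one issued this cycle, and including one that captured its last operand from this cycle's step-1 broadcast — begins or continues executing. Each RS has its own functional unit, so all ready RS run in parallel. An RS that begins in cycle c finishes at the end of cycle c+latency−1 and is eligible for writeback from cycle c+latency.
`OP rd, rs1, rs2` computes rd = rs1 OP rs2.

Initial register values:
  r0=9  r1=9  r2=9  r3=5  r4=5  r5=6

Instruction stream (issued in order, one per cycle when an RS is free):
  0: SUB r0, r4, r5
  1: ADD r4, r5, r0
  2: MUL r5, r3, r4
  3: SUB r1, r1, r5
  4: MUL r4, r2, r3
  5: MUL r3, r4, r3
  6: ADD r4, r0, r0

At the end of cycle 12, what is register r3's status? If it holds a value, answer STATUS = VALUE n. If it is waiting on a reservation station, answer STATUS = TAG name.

STATUS = TAG Mul1

cycle 1: issue SUB r0<-Add1 // r0:Add1,r1:9,r2:9,r3:5,r4:5,r5:6
cycle 2: issue ADD r4<-Add2 // r0:Add1,r1:9,r2:9,r3:5,r4:Add2,r5:6
cycle 3: CDB Add1=-1; issue MUL r5<-Mul1 // r0:-1,r1:9,r2:9,r3:5,r4:Add2,r5:Mul1
cycle 4: issue SUB r1<-Add1 // r0:-1,r1:Add1,r2:9,r3:5,r4:Add2,r5:Mul1
cycle 5: CDB Add2=5; issue MUL r4<-Mul2 // r0:-1,r1:Add1,r2:9,r3:5,r4:Mul2,r5:Mul1
cycle 6: stall // r0:-1,r1:Add1,r2:9,r3:5,r4:Mul2,r5:Mul1
cycle 7: stall // r0:-1,r1:Add1,r2:9,r3:5,r4:Mul2,r5:Mul1
cycle 8: stall // r0:-1,r1:Add1,r2:9,r3:5,r4:Mul2,r5:Mul1
cycle 9: CDB Mul1=25; issue MUL r3<-Mul1 // r0:-1,r1:Add1,r2:9,r3:Mul1,r4:Mul2,r5:25
cycle 10: CDB Mul2=45; issue ADD r4<-Add2 // r0:-1,r1:Add1,r2:9,r3:Mul1,r4:Add2,r5:25
cycle 11: CDB Add1=-16 // r0:-1,r1:-16,r2:9,r3:Mul1,r4:Add2,r5:25
cycle 12: CDB Add2=-2 // r0:-1,r1:-16,r2:9,r3:Mul1,r4:-2,r5:25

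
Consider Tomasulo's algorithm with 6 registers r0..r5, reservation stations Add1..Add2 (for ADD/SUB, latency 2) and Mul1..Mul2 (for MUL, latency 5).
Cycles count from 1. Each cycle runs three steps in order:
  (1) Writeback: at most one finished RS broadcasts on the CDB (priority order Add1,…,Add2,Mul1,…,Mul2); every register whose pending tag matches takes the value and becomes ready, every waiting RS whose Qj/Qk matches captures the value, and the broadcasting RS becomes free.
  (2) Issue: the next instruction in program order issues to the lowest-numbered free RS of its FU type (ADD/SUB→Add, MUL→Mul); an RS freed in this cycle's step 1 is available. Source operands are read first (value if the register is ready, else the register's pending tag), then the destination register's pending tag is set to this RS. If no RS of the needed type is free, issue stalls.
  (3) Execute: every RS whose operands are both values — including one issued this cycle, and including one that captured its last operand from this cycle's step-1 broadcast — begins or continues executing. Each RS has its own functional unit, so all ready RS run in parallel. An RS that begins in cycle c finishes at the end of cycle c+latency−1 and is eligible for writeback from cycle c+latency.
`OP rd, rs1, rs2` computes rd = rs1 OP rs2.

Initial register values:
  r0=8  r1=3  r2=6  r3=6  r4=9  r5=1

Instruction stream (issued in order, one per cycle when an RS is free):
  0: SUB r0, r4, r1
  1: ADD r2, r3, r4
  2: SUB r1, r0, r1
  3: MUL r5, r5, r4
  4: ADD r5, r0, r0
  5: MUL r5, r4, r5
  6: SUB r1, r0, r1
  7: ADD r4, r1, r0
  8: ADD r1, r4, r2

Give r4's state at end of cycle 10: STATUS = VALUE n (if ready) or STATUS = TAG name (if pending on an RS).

STATUS = TAG Add2

  c1: issue SUB r0<-Add1  regs: r0:Add1,r1:3,r2:6,r3:6,r4:9,r5:1
  c2: issue ADD r2<-Add2  regs: r0:Add1,r1:3,r2:Add2,r3:6,r4:9,r5:1
  c3: CDB Add1=6; issue SUB r1<-Add1  regs: r0:6,r1:Add1,r2:Add2,r3:6,r4:9,r5:1
  c4: CDB Add2=15; issue MUL r5<-Mul1  regs: r0:6,r1:Add1,r2:15,r3:6,r4:9,r5:Mul1
  c5: CDB Add1=3; issue ADD r5<-Add1  regs: r0:6,r1:3,r2:15,r3:6,r4:9,r5:Add1
  c6: issue MUL r5<-Mul2  regs: r0:6,r1:3,r2:15,r3:6,r4:9,r5:Mul2
  c7: CDB Add1=12; issue SUB r1<-Add1  regs: r0:6,r1:Add1,r2:15,r3:6,r4:9,r5:Mul2
  c8: issue ADD r4<-Add2  regs: r0:6,r1:Add1,r2:15,r3:6,r4:Add2,r5:Mul2
  c9: CDB Add1=3; issue ADD r1<-Add1  regs: r0:6,r1:Add1,r2:15,r3:6,r4:Add2,r5:Mul2
  c10: CDB Mul1=9  regs: r0:6,r1:Add1,r2:15,r3:6,r4:Add2,r5:Mul2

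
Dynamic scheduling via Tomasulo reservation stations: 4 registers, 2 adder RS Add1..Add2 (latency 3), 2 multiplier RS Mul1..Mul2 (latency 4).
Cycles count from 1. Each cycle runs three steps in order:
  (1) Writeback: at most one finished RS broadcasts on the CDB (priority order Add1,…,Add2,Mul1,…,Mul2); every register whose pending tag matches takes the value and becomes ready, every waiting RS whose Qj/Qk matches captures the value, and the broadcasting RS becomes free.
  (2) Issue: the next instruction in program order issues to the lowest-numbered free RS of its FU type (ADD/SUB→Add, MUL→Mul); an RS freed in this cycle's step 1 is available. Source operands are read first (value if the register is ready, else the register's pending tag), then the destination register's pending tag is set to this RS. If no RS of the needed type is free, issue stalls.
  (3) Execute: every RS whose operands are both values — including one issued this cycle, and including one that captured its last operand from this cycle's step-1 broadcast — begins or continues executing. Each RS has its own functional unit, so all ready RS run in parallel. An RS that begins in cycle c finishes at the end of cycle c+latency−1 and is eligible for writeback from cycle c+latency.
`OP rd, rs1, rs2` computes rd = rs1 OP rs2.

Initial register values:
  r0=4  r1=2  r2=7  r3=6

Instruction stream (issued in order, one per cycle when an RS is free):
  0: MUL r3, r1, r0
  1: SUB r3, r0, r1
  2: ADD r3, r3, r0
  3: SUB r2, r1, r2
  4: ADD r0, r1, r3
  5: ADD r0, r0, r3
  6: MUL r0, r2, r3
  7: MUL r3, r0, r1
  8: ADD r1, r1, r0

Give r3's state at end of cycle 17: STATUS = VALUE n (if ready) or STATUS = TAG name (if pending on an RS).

  c1: issue MUL r3<-Mul1  regs: r0:4,r1:2,r2:7,r3:Mul1
  c2: issue SUB r3<-Add1  regs: r0:4,r1:2,r2:7,r3:Add1
  c3: issue ADD r3<-Add2  regs: r0:4,r1:2,r2:7,r3:Add2
  c4: stall  regs: r0:4,r1:2,r2:7,r3:Add2
  c5: CDB Add1=2; issue SUB r2<-Add1  regs: r0:4,r1:2,r2:Add1,r3:Add2
  c6: CDB Mul1=8; stall  regs: r0:4,r1:2,r2:Add1,r3:Add2
  c7: stall  regs: r0:4,r1:2,r2:Add1,r3:Add2
  c8: CDB Add1=-5; issue ADD r0<-Add1  regs: r0:Add1,r1:2,r2:-5,r3:Add2
  c9: CDB Add2=6; issue ADD r0<-Add2  regs: r0:Add2,r1:2,r2:-5,r3:6
  c10: issue MUL r0<-Mul1  regs: r0:Mul1,r1:2,r2:-5,r3:6
  c11: issue MUL r3<-Mul2  regs: r0:Mul1,r1:2,r2:-5,r3:Mul2
  c12: CDB Add1=8; issue ADD r1<-Add1  regs: r0:Mul1,r1:Add1,r2:-5,r3:Mul2
  c13: -  regs: r0:Mul1,r1:Add1,r2:-5,r3:Mul2
  c14: CDB Mul1=-30  regs: r0:-30,r1:Add1,r2:-5,r3:Mul2
  c15: CDB Add2=14  regs: r0:-30,r1:Add1,r2:-5,r3:Mul2
  c16: -  regs: r0:-30,r1:Add1,r2:-5,r3:Mul2
  c17: CDB Add1=-28  regs: r0:-30,r1:-28,r2:-5,r3:Mul2

STATUS = TAG Mul2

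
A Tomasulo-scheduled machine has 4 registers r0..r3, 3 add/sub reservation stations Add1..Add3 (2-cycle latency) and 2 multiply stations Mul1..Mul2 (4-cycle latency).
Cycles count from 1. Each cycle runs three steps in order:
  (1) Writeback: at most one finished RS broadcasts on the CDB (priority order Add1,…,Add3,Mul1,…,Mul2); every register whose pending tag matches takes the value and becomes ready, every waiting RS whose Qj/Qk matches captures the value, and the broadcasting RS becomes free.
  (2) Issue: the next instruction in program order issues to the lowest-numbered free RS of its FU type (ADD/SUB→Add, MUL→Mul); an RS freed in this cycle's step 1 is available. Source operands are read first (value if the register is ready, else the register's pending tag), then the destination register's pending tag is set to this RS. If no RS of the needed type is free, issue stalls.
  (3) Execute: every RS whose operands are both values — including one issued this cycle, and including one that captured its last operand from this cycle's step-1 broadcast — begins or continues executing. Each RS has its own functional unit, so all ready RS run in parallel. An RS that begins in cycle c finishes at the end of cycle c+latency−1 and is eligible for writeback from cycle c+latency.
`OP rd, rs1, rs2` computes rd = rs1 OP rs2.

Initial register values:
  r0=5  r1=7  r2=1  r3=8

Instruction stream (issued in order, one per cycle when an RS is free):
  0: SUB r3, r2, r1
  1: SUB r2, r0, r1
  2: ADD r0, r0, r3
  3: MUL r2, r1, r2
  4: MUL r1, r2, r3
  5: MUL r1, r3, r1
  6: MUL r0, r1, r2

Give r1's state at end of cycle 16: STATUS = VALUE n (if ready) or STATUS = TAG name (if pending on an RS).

c1: issue SUB r3<-Add1 | r0:5,r1:7,r2:1,r3:Add1
c2: issue SUB r2<-Add2 | r0:5,r1:7,r2:Add2,r3:Add1
c3: CDB Add1=-6; issue ADD r0<-Add1 | r0:Add1,r1:7,r2:Add2,r3:-6
c4: CDB Add2=-2; issue MUL r2<-Mul1 | r0:Add1,r1:7,r2:Mul1,r3:-6
c5: CDB Add1=-1; issue MUL r1<-Mul2 | r0:-1,r1:Mul2,r2:Mul1,r3:-6
c6: stall | r0:-1,r1:Mul2,r2:Mul1,r3:-6
c7: stall | r0:-1,r1:Mul2,r2:Mul1,r3:-6
c8: CDB Mul1=-14; issue MUL r1<-Mul1 | r0:-1,r1:Mul1,r2:-14,r3:-6
c9: stall | r0:-1,r1:Mul1,r2:-14,r3:-6
c10: stall | r0:-1,r1:Mul1,r2:-14,r3:-6
c11: stall | r0:-1,r1:Mul1,r2:-14,r3:-6
c12: CDB Mul2=84; issue MUL r0<-Mul2 | r0:Mul2,r1:Mul1,r2:-14,r3:-6
c13: - | r0:Mul2,r1:Mul1,r2:-14,r3:-6
c14: - | r0:Mul2,r1:Mul1,r2:-14,r3:-6
c15: - | r0:Mul2,r1:Mul1,r2:-14,r3:-6
c16: CDB Mul1=-504 | r0:Mul2,r1:-504,r2:-14,r3:-6

STATUS = VALUE -504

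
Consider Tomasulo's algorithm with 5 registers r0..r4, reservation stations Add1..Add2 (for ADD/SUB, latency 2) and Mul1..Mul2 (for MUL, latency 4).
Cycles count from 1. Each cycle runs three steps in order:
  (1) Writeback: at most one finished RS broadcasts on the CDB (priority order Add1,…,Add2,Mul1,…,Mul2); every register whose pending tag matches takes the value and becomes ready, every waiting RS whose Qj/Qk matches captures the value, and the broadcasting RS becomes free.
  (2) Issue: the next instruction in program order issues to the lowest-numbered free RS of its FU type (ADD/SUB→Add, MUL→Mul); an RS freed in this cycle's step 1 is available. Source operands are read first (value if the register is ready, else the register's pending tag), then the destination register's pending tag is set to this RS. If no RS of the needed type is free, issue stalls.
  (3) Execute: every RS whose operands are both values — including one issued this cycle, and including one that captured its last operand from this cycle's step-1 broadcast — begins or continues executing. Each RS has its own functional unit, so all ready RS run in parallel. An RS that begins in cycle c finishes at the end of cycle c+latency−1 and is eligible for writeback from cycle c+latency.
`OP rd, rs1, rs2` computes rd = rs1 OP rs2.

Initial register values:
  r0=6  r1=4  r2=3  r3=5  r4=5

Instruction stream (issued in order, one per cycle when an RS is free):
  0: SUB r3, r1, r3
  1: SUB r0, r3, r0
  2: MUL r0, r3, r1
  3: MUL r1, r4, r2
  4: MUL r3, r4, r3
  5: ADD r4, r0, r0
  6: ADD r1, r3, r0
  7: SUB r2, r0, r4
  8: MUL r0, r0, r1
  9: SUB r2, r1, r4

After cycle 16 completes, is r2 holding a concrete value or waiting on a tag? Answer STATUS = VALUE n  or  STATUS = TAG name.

c1: issue SUB r3<-Add1 | r0:6,r1:4,r2:3,r3:Add1,r4:5
c2: issue SUB r0<-Add2 | r0:Add2,r1:4,r2:3,r3:Add1,r4:5
c3: CDB Add1=-1; issue MUL r0<-Mul1 | r0:Mul1,r1:4,r2:3,r3:-1,r4:5
c4: issue MUL r1<-Mul2 | r0:Mul1,r1:Mul2,r2:3,r3:-1,r4:5
c5: CDB Add2=-7; stall | r0:Mul1,r1:Mul2,r2:3,r3:-1,r4:5
c6: stall | r0:Mul1,r1:Mul2,r2:3,r3:-1,r4:5
c7: CDB Mul1=-4; issue MUL r3<-Mul1 | r0:-4,r1:Mul2,r2:3,r3:Mul1,r4:5
c8: CDB Mul2=15; issue ADD r4<-Add1 | r0:-4,r1:15,r2:3,r3:Mul1,r4:Add1
c9: issue ADD r1<-Add2 | r0:-4,r1:Add2,r2:3,r3:Mul1,r4:Add1
c10: CDB Add1=-8; issue SUB r2<-Add1 | r0:-4,r1:Add2,r2:Add1,r3:Mul1,r4:-8
c11: CDB Mul1=-5; issue MUL r0<-Mul1 | r0:Mul1,r1:Add2,r2:Add1,r3:-5,r4:-8
c12: CDB Add1=4; issue SUB r2<-Add1 | r0:Mul1,r1:Add2,r2:Add1,r3:-5,r4:-8
c13: CDB Add2=-9 | r0:Mul1,r1:-9,r2:Add1,r3:-5,r4:-8
c14: - | r0:Mul1,r1:-9,r2:Add1,r3:-5,r4:-8
c15: CDB Add1=-1 | r0:Mul1,r1:-9,r2:-1,r3:-5,r4:-8
c16: - | r0:Mul1,r1:-9,r2:-1,r3:-5,r4:-8

STATUS = VALUE -1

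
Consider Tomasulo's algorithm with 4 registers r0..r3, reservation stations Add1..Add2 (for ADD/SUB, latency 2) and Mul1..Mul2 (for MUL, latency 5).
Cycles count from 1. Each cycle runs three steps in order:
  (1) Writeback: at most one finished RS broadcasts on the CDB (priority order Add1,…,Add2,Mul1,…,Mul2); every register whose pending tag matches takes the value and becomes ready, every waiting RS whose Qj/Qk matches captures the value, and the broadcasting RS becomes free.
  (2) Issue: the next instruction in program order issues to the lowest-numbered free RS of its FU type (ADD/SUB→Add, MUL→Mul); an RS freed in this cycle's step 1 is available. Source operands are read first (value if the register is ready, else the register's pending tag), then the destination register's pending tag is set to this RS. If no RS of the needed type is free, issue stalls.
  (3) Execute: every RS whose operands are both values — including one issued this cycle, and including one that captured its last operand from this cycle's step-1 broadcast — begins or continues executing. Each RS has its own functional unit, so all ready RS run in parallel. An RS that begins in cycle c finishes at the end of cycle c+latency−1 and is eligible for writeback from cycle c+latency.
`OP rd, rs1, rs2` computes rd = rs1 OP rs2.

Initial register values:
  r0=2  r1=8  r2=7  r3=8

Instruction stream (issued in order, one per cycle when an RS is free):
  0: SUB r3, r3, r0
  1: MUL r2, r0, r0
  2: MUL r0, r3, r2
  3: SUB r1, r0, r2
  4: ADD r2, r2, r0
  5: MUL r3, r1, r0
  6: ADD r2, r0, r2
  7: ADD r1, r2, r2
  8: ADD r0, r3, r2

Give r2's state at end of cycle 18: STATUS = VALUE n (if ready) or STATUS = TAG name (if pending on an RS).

STATUS = VALUE 52

cycle 1: issue SUB r3<-Add1 // r0:2,r1:8,r2:7,r3:Add1
cycle 2: issue MUL r2<-Mul1 // r0:2,r1:8,r2:Mul1,r3:Add1
cycle 3: CDB Add1=6; issue MUL r0<-Mul2 // r0:Mul2,r1:8,r2:Mul1,r3:6
cycle 4: issue SUB r1<-Add1 // r0:Mul2,r1:Add1,r2:Mul1,r3:6
cycle 5: issue ADD r2<-Add2 // r0:Mul2,r1:Add1,r2:Add2,r3:6
cycle 6: stall // r0:Mul2,r1:Add1,r2:Add2,r3:6
cycle 7: CDB Mul1=4; issue MUL r3<-Mul1 // r0:Mul2,r1:Add1,r2:Add2,r3:Mul1
cycle 8: stall // r0:Mul2,r1:Add1,r2:Add2,r3:Mul1
cycle 9: stall // r0:Mul2,r1:Add1,r2:Add2,r3:Mul1
cycle 10: stall // r0:Mul2,r1:Add1,r2:Add2,r3:Mul1
cycle 11: stall // r0:Mul2,r1:Add1,r2:Add2,r3:Mul1
cycle 12: CDB Mul2=24; stall // r0:24,r1:Add1,r2:Add2,r3:Mul1
cycle 13: stall // r0:24,r1:Add1,r2:Add2,r3:Mul1
cycle 14: CDB Add1=20; issue ADD r2<-Add1 // r0:24,r1:20,r2:Add1,r3:Mul1
cycle 15: CDB Add2=28; issue ADD r1<-Add2 // r0:24,r1:Add2,r2:Add1,r3:Mul1
cycle 16: stall // r0:24,r1:Add2,r2:Add1,r3:Mul1
cycle 17: CDB Add1=52; issue ADD r0<-Add1 // r0:Add1,r1:Add2,r2:52,r3:Mul1
cycle 18: - // r0:Add1,r1:Add2,r2:52,r3:Mul1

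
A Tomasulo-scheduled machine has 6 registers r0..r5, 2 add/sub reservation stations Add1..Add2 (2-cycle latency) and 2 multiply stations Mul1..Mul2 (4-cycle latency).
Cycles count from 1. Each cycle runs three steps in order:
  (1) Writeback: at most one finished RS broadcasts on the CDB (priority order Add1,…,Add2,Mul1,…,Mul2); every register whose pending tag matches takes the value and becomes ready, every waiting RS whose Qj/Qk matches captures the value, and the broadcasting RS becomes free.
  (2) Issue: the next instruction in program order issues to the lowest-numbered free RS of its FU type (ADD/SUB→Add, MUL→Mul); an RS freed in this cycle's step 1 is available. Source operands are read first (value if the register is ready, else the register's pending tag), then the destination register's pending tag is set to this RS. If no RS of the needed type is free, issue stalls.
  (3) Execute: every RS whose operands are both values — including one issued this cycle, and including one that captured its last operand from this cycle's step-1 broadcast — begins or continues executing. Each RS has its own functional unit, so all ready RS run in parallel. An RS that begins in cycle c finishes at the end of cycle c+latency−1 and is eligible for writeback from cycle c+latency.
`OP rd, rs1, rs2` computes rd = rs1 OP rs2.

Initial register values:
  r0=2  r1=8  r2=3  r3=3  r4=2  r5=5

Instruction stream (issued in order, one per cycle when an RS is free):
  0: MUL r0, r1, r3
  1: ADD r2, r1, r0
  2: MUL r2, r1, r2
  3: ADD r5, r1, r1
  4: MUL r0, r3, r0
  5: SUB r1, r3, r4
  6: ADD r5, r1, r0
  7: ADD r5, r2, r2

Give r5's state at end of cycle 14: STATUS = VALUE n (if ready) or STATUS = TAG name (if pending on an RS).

STATUS = VALUE 512

c1: issue MUL r0<-Mul1 | r0:Mul1,r1:8,r2:3,r3:3,r4:2,r5:5
c2: issue ADD r2<-Add1 | r0:Mul1,r1:8,r2:Add1,r3:3,r4:2,r5:5
c3: issue MUL r2<-Mul2 | r0:Mul1,r1:8,r2:Mul2,r3:3,r4:2,r5:5
c4: issue ADD r5<-Add2 | r0:Mul1,r1:8,r2:Mul2,r3:3,r4:2,r5:Add2
c5: CDB Mul1=24; issue MUL r0<-Mul1 | r0:Mul1,r1:8,r2:Mul2,r3:3,r4:2,r5:Add2
c6: CDB Add2=16; issue SUB r1<-Add2 | r0:Mul1,r1:Add2,r2:Mul2,r3:3,r4:2,r5:16
c7: CDB Add1=32; issue ADD r5<-Add1 | r0:Mul1,r1:Add2,r2:Mul2,r3:3,r4:2,r5:Add1
c8: CDB Add2=1; issue ADD r5<-Add2 | r0:Mul1,r1:1,r2:Mul2,r3:3,r4:2,r5:Add2
c9: CDB Mul1=72 | r0:72,r1:1,r2:Mul2,r3:3,r4:2,r5:Add2
c10: - | r0:72,r1:1,r2:Mul2,r3:3,r4:2,r5:Add2
c11: CDB Add1=73 | r0:72,r1:1,r2:Mul2,r3:3,r4:2,r5:Add2
c12: CDB Mul2=256 | r0:72,r1:1,r2:256,r3:3,r4:2,r5:Add2
c13: - | r0:72,r1:1,r2:256,r3:3,r4:2,r5:Add2
c14: CDB Add2=512 | r0:72,r1:1,r2:256,r3:3,r4:2,r5:512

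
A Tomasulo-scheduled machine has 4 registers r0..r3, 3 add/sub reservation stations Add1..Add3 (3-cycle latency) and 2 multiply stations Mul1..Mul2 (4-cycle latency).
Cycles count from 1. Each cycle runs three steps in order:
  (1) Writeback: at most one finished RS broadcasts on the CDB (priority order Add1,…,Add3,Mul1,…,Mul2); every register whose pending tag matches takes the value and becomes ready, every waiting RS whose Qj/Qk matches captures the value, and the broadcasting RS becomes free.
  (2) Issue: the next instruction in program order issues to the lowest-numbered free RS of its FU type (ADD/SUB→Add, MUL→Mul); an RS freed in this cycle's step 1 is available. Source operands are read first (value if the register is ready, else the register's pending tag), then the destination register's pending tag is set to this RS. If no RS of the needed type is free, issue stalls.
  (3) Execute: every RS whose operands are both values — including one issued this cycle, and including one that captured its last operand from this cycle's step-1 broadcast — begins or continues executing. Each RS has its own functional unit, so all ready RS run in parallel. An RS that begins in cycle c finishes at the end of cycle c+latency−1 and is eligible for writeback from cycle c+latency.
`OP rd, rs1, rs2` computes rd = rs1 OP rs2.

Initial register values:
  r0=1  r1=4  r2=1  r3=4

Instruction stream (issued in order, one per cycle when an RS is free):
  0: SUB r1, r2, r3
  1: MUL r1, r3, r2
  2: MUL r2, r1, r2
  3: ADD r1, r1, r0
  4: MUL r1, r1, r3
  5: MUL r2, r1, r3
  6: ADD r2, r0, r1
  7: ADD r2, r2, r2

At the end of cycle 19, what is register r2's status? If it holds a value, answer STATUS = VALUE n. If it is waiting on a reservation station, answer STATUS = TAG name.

STATUS = VALUE 42

  c1: issue SUB r1<-Add1  regs: r0:1,r1:Add1,r2:1,r3:4
  c2: issue MUL r1<-Mul1  regs: r0:1,r1:Mul1,r2:1,r3:4
  c3: issue MUL r2<-Mul2  regs: r0:1,r1:Mul1,r2:Mul2,r3:4
  c4: CDB Add1=-3; issue ADD r1<-Add1  regs: r0:1,r1:Add1,r2:Mul2,r3:4
  c5: stall  regs: r0:1,r1:Add1,r2:Mul2,r3:4
  c6: CDB Mul1=4; issue MUL r1<-Mul1  regs: r0:1,r1:Mul1,r2:Mul2,r3:4
  c7: stall  regs: r0:1,r1:Mul1,r2:Mul2,r3:4
  c8: stall  regs: r0:1,r1:Mul1,r2:Mul2,r3:4
  c9: CDB Add1=5; stall  regs: r0:1,r1:Mul1,r2:Mul2,r3:4
  c10: CDB Mul2=4; issue MUL r2<-Mul2  regs: r0:1,r1:Mul1,r2:Mul2,r3:4
  c11: issue ADD r2<-Add1  regs: r0:1,r1:Mul1,r2:Add1,r3:4
  c12: issue ADD r2<-Add2  regs: r0:1,r1:Mul1,r2:Add2,r3:4
  c13: CDB Mul1=20  regs: r0:1,r1:20,r2:Add2,r3:4
  c14: -  regs: r0:1,r1:20,r2:Add2,r3:4
  c15: -  regs: r0:1,r1:20,r2:Add2,r3:4
  c16: CDB Add1=21  regs: r0:1,r1:20,r2:Add2,r3:4
  c17: CDB Mul2=80  regs: r0:1,r1:20,r2:Add2,r3:4
  c18: -  regs: r0:1,r1:20,r2:Add2,r3:4
  c19: CDB Add2=42  regs: r0:1,r1:20,r2:42,r3:4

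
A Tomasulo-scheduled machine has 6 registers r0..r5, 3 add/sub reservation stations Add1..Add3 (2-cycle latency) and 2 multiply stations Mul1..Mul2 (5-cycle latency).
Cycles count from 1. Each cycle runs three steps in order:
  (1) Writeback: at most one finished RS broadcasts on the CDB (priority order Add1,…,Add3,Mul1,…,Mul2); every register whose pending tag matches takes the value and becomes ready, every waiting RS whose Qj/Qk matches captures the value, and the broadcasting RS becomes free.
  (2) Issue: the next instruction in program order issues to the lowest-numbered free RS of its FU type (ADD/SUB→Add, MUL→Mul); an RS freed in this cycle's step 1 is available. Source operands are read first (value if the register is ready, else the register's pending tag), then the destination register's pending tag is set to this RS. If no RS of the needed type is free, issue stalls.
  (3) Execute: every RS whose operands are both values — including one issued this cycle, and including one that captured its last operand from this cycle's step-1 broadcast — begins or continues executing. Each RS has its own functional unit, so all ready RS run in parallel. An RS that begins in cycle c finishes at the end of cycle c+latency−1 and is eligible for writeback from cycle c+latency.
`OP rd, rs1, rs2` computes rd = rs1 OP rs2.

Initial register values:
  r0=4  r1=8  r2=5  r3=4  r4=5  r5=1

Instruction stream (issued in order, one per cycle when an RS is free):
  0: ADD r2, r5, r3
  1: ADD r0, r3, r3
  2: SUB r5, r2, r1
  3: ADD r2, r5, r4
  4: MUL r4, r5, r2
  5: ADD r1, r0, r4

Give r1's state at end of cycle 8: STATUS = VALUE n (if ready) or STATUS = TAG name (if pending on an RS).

cycle 1: issue ADD r2<-Add1 // r0:4,r1:8,r2:Add1,r3:4,r4:5,r5:1
cycle 2: issue ADD r0<-Add2 // r0:Add2,r1:8,r2:Add1,r3:4,r4:5,r5:1
cycle 3: CDB Add1=5; issue SUB r5<-Add1 // r0:Add2,r1:8,r2:5,r3:4,r4:5,r5:Add1
cycle 4: CDB Add2=8; issue ADD r2<-Add2 // r0:8,r1:8,r2:Add2,r3:4,r4:5,r5:Add1
cycle 5: CDB Add1=-3; issue MUL r4<-Mul1 // r0:8,r1:8,r2:Add2,r3:4,r4:Mul1,r5:-3
cycle 6: issue ADD r1<-Add1 // r0:8,r1:Add1,r2:Add2,r3:4,r4:Mul1,r5:-3
cycle 7: CDB Add2=2 // r0:8,r1:Add1,r2:2,r3:4,r4:Mul1,r5:-3
cycle 8: - // r0:8,r1:Add1,r2:2,r3:4,r4:Mul1,r5:-3

STATUS = TAG Add1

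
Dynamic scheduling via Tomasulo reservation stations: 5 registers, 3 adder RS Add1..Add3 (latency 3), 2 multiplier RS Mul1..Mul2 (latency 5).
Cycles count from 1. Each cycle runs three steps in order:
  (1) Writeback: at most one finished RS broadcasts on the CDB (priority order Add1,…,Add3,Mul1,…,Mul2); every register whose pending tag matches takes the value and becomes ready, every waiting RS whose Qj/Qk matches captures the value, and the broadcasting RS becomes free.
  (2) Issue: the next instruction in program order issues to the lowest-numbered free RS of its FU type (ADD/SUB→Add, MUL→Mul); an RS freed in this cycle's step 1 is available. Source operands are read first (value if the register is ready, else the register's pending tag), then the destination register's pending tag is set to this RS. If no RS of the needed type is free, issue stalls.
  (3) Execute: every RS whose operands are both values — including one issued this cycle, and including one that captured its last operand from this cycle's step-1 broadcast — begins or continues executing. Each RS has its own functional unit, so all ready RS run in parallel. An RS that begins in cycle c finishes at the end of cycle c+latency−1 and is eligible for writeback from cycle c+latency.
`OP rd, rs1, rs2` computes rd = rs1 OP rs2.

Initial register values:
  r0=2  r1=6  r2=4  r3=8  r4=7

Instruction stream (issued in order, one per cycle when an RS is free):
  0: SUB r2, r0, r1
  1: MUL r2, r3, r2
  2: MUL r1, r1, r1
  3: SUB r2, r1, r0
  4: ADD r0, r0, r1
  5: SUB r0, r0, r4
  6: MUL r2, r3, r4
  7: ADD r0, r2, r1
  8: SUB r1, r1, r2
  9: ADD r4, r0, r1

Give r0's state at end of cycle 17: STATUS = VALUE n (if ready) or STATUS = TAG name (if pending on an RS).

STATUS = VALUE 92

c1: issue SUB r2<-Add1 | r0:2,r1:6,r2:Add1,r3:8,r4:7
c2: issue MUL r2<-Mul1 | r0:2,r1:6,r2:Mul1,r3:8,r4:7
c3: issue MUL r1<-Mul2 | r0:2,r1:Mul2,r2:Mul1,r3:8,r4:7
c4: CDB Add1=-4; issue SUB r2<-Add1 | r0:2,r1:Mul2,r2:Add1,r3:8,r4:7
c5: issue ADD r0<-Add2 | r0:Add2,r1:Mul2,r2:Add1,r3:8,r4:7
c6: issue SUB r0<-Add3 | r0:Add3,r1:Mul2,r2:Add1,r3:8,r4:7
c7: stall | r0:Add3,r1:Mul2,r2:Add1,r3:8,r4:7
c8: CDB Mul2=36; issue MUL r2<-Mul2 | r0:Add3,r1:36,r2:Mul2,r3:8,r4:7
c9: CDB Mul1=-32; stall | r0:Add3,r1:36,r2:Mul2,r3:8,r4:7
c10: stall | r0:Add3,r1:36,r2:Mul2,r3:8,r4:7
c11: CDB Add1=34; issue ADD r0<-Add1 | r0:Add1,r1:36,r2:Mul2,r3:8,r4:7
c12: CDB Add2=38; issue SUB r1<-Add2 | r0:Add1,r1:Add2,r2:Mul2,r3:8,r4:7
c13: CDB Mul2=56; stall | r0:Add1,r1:Add2,r2:56,r3:8,r4:7
c14: stall | r0:Add1,r1:Add2,r2:56,r3:8,r4:7
c15: CDB Add3=31; issue ADD r4<-Add3 | r0:Add1,r1:Add2,r2:56,r3:8,r4:Add3
c16: CDB Add1=92 | r0:92,r1:Add2,r2:56,r3:8,r4:Add3
c17: CDB Add2=-20 | r0:92,r1:-20,r2:56,r3:8,r4:Add3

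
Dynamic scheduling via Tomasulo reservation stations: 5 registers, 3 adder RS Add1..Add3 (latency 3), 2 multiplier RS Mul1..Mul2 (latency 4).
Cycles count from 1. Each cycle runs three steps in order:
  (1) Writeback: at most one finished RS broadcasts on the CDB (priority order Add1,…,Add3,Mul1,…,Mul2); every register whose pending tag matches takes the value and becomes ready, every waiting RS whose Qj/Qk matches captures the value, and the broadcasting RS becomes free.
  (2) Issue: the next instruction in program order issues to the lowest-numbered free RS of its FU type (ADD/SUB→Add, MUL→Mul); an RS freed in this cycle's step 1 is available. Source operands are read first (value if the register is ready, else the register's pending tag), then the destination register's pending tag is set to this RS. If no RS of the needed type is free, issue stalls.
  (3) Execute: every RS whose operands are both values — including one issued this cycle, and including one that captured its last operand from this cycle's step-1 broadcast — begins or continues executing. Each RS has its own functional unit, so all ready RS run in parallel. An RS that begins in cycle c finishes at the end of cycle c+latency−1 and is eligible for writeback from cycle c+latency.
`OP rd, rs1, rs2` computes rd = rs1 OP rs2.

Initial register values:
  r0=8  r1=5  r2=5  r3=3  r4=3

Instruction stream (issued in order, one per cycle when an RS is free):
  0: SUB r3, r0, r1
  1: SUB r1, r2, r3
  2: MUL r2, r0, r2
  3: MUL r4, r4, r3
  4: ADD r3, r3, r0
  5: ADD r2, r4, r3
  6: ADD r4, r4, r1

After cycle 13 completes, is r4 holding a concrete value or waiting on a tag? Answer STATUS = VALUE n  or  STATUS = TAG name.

STATUS = VALUE 11

  c1: issue SUB r3<-Add1  regs: r0:8,r1:5,r2:5,r3:Add1,r4:3
  c2: issue SUB r1<-Add2  regs: r0:8,r1:Add2,r2:5,r3:Add1,r4:3
  c3: issue MUL r2<-Mul1  regs: r0:8,r1:Add2,r2:Mul1,r3:Add1,r4:3
  c4: CDB Add1=3; issue MUL r4<-Mul2  regs: r0:8,r1:Add2,r2:Mul1,r3:3,r4:Mul2
  c5: issue ADD r3<-Add1  regs: r0:8,r1:Add2,r2:Mul1,r3:Add1,r4:Mul2
  c6: issue ADD r2<-Add3  regs: r0:8,r1:Add2,r2:Add3,r3:Add1,r4:Mul2
  c7: CDB Add2=2; issue ADD r4<-Add2  regs: r0:8,r1:2,r2:Add3,r3:Add1,r4:Add2
  c8: CDB Add1=11  regs: r0:8,r1:2,r2:Add3,r3:11,r4:Add2
  c9: CDB Mul1=40  regs: r0:8,r1:2,r2:Add3,r3:11,r4:Add2
  c10: CDB Mul2=9  regs: r0:8,r1:2,r2:Add3,r3:11,r4:Add2
  c11: -  regs: r0:8,r1:2,r2:Add3,r3:11,r4:Add2
  c12: -  regs: r0:8,r1:2,r2:Add3,r3:11,r4:Add2
  c13: CDB Add2=11  regs: r0:8,r1:2,r2:Add3,r3:11,r4:11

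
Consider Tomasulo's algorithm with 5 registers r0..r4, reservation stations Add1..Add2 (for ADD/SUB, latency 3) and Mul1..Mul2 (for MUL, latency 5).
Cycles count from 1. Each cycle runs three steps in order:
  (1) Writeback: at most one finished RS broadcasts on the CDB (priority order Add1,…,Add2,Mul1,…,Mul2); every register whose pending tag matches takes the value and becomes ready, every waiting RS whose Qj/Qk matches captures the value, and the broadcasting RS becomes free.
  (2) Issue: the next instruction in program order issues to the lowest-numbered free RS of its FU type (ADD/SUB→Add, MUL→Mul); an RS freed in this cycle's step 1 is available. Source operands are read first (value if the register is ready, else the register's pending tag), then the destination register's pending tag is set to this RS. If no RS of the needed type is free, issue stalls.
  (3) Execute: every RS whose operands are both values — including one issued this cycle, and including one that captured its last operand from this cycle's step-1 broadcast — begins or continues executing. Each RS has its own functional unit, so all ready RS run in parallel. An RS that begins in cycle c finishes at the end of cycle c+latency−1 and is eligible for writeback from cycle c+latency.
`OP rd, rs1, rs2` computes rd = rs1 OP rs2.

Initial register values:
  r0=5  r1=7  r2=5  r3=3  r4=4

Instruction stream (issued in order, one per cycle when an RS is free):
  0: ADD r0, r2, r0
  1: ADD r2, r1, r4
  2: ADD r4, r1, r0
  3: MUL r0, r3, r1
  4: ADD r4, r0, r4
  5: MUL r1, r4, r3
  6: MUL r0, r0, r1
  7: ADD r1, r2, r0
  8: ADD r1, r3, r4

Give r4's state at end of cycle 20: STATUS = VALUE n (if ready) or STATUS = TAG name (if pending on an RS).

cycle 1: issue ADD r0<-Add1 // r0:Add1,r1:7,r2:5,r3:3,r4:4
cycle 2: issue ADD r2<-Add2 // r0:Add1,r1:7,r2:Add2,r3:3,r4:4
cycle 3: stall // r0:Add1,r1:7,r2:Add2,r3:3,r4:4
cycle 4: CDB Add1=10; issue ADD r4<-Add1 // r0:10,r1:7,r2:Add2,r3:3,r4:Add1
cycle 5: CDB Add2=11; issue MUL r0<-Mul1 // r0:Mul1,r1:7,r2:11,r3:3,r4:Add1
cycle 6: issue ADD r4<-Add2 // r0:Mul1,r1:7,r2:11,r3:3,r4:Add2
cycle 7: CDB Add1=17; issue MUL r1<-Mul2 // r0:Mul1,r1:Mul2,r2:11,r3:3,r4:Add2
cycle 8: stall // r0:Mul1,r1:Mul2,r2:11,r3:3,r4:Add2
cycle 9: stall // r0:Mul1,r1:Mul2,r2:11,r3:3,r4:Add2
cycle 10: CDB Mul1=21; issue MUL r0<-Mul1 // r0:Mul1,r1:Mul2,r2:11,r3:3,r4:Add2
cycle 11: issue ADD r1<-Add1 // r0:Mul1,r1:Add1,r2:11,r3:3,r4:Add2
cycle 12: stall // r0:Mul1,r1:Add1,r2:11,r3:3,r4:Add2
cycle 13: CDB Add2=38; issue ADD r1<-Add2 // r0:Mul1,r1:Add2,r2:11,r3:3,r4:38
cycle 14: - // r0:Mul1,r1:Add2,r2:11,r3:3,r4:38
cycle 15: - // r0:Mul1,r1:Add2,r2:11,r3:3,r4:38
cycle 16: CDB Add2=41 // r0:Mul1,r1:41,r2:11,r3:3,r4:38
cycle 17: - // r0:Mul1,r1:41,r2:11,r3:3,r4:38
cycle 18: CDB Mul2=114 // r0:Mul1,r1:41,r2:11,r3:3,r4:38
cycle 19: - // r0:Mul1,r1:41,r2:11,r3:3,r4:38
cycle 20: - // r0:Mul1,r1:41,r2:11,r3:3,r4:38

STATUS = VALUE 38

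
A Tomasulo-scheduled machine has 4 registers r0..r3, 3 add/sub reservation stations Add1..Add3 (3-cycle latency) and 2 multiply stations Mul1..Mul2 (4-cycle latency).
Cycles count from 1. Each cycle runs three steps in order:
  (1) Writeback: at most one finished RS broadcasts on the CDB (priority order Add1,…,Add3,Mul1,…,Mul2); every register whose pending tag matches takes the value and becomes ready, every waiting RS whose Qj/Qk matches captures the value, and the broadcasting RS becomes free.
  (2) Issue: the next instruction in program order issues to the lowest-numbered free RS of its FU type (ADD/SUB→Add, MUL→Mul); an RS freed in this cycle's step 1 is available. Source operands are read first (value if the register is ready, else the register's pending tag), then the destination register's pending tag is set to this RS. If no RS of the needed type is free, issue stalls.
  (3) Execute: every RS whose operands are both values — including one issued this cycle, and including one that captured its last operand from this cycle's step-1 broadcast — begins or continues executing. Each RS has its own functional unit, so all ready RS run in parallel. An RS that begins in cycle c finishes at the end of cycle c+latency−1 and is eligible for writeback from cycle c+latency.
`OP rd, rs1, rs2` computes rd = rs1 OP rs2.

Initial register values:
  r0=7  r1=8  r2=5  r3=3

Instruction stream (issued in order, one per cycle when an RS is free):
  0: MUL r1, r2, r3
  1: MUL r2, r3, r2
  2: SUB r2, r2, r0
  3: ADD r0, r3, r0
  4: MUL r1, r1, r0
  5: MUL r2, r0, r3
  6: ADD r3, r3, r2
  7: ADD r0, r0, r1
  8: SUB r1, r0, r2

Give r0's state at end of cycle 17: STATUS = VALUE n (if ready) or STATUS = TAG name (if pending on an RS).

cycle 1: issue MUL r1<-Mul1 // r0:7,r1:Mul1,r2:5,r3:3
cycle 2: issue MUL r2<-Mul2 // r0:7,r1:Mul1,r2:Mul2,r3:3
cycle 3: issue SUB r2<-Add1 // r0:7,r1:Mul1,r2:Add1,r3:3
cycle 4: issue ADD r0<-Add2 // r0:Add2,r1:Mul1,r2:Add1,r3:3
cycle 5: CDB Mul1=15; issue MUL r1<-Mul1 // r0:Add2,r1:Mul1,r2:Add1,r3:3
cycle 6: CDB Mul2=15; issue MUL r2<-Mul2 // r0:Add2,r1:Mul1,r2:Mul2,r3:3
cycle 7: CDB Add2=10; issue ADD r3<-Add2 // r0:10,r1:Mul1,r2:Mul2,r3:Add2
cycle 8: issue ADD r0<-Add3 // r0:Add3,r1:Mul1,r2:Mul2,r3:Add2
cycle 9: CDB Add1=8; issue SUB r1<-Add1 // r0:Add3,r1:Add1,r2:Mul2,r3:Add2
cycle 10: - // r0:Add3,r1:Add1,r2:Mul2,r3:Add2
cycle 11: CDB Mul1=150 // r0:Add3,r1:Add1,r2:Mul2,r3:Add2
cycle 12: CDB Mul2=30 // r0:Add3,r1:Add1,r2:30,r3:Add2
cycle 13: - // r0:Add3,r1:Add1,r2:30,r3:Add2
cycle 14: CDB Add3=160 // r0:160,r1:Add1,r2:30,r3:Add2
cycle 15: CDB Add2=33 // r0:160,r1:Add1,r2:30,r3:33
cycle 16: - // r0:160,r1:Add1,r2:30,r3:33
cycle 17: CDB Add1=130 // r0:160,r1:130,r2:30,r3:33

STATUS = VALUE 160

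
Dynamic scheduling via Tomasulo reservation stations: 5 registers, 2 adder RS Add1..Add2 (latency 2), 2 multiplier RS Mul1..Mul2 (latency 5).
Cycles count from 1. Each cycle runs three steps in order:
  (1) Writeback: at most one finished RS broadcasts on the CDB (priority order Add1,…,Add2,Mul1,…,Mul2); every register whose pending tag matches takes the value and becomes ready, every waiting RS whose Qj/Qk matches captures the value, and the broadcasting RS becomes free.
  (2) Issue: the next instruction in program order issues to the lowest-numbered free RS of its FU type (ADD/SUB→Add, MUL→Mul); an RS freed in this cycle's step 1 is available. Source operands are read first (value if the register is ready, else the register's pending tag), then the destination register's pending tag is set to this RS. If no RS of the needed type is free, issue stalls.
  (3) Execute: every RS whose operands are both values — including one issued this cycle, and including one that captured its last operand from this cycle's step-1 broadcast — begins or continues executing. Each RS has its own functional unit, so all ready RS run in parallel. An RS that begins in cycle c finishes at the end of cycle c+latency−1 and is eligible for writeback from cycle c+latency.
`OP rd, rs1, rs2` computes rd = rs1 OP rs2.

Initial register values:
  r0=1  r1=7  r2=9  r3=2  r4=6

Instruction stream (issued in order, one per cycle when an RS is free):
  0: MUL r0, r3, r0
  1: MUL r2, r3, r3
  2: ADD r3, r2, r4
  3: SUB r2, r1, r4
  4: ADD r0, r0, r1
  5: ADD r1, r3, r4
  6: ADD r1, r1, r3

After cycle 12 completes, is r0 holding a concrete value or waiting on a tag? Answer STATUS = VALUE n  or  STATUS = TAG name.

STATUS = VALUE 9

  c1: issue MUL r0<-Mul1  regs: r0:Mul1,r1:7,r2:9,r3:2,r4:6
  c2: issue MUL r2<-Mul2  regs: r0:Mul1,r1:7,r2:Mul2,r3:2,r4:6
  c3: issue ADD r3<-Add1  regs: r0:Mul1,r1:7,r2:Mul2,r3:Add1,r4:6
  c4: issue SUB r2<-Add2  regs: r0:Mul1,r1:7,r2:Add2,r3:Add1,r4:6
  c5: stall  regs: r0:Mul1,r1:7,r2:Add2,r3:Add1,r4:6
  c6: CDB Add2=1; issue ADD r0<-Add2  regs: r0:Add2,r1:7,r2:1,r3:Add1,r4:6
  c7: CDB Mul1=2; stall  regs: r0:Add2,r1:7,r2:1,r3:Add1,r4:6
  c8: CDB Mul2=4; stall  regs: r0:Add2,r1:7,r2:1,r3:Add1,r4:6
  c9: CDB Add2=9; issue ADD r1<-Add2  regs: r0:9,r1:Add2,r2:1,r3:Add1,r4:6
  c10: CDB Add1=10; issue ADD r1<-Add1  regs: r0:9,r1:Add1,r2:1,r3:10,r4:6
  c11: -  regs: r0:9,r1:Add1,r2:1,r3:10,r4:6
  c12: CDB Add2=16  regs: r0:9,r1:Add1,r2:1,r3:10,r4:6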